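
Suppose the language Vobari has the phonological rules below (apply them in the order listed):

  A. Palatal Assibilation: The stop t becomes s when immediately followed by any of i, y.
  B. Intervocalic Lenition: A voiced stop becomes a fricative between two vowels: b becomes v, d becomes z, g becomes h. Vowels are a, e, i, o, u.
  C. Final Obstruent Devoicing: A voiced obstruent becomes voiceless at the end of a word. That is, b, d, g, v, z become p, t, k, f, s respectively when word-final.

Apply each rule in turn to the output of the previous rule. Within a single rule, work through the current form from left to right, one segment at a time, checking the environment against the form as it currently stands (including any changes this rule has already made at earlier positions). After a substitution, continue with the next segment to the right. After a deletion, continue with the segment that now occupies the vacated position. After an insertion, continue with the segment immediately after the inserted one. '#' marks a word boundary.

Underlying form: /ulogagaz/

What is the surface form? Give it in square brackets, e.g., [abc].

[ulohahas]

A Palatal Assibilation: no change — [ulogagaz]
B Intervocalic Lenition: [ulogagaz] → [ulohahaz]
C Final Obstruent Devoicing: [ulohahaz] → [ulohahas]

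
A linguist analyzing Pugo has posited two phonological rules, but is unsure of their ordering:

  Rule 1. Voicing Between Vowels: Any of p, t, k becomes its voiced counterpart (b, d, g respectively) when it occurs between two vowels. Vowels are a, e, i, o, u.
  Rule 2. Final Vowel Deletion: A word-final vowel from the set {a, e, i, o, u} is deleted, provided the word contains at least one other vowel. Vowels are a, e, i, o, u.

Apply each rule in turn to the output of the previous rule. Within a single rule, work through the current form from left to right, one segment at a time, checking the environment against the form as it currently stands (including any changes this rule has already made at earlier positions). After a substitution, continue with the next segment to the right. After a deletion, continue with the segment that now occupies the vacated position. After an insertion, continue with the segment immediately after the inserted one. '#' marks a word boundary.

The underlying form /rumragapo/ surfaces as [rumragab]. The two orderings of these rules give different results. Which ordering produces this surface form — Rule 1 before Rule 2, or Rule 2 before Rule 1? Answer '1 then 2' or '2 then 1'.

1 then 2

Order 1 then 2:
  1 Voicing Between Vowels: [rumragapo] → [rumragabo]
  2 Final Vowel Deletion: [rumragabo] → [rumragab]
  result: [rumragab]
Order 2 then 1:
  2 Final Vowel Deletion: [rumragapo] → [rumragap]
  1 Voicing Between Vowels: no change — [rumragap]
  result: [rumragap]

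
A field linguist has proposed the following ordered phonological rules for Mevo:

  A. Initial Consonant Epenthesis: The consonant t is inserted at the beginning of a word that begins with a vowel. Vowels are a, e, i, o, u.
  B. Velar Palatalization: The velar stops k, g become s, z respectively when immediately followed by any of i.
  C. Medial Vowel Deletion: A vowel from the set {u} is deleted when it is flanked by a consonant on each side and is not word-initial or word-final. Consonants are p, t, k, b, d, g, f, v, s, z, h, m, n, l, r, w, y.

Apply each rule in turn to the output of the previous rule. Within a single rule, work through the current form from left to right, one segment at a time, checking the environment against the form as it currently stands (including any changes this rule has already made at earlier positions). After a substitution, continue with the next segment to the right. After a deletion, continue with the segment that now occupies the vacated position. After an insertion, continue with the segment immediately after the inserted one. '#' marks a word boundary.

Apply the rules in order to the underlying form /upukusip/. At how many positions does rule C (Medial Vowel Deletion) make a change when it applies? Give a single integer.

3

A Initial Consonant Epenthesis: [upukusip] → [tupukusip]
B Velar Palatalization: no change — [tupukusip]
C Medial Vowel Deletion: [tupukusip] → [tpksip]
Rule C changed 3 position(s).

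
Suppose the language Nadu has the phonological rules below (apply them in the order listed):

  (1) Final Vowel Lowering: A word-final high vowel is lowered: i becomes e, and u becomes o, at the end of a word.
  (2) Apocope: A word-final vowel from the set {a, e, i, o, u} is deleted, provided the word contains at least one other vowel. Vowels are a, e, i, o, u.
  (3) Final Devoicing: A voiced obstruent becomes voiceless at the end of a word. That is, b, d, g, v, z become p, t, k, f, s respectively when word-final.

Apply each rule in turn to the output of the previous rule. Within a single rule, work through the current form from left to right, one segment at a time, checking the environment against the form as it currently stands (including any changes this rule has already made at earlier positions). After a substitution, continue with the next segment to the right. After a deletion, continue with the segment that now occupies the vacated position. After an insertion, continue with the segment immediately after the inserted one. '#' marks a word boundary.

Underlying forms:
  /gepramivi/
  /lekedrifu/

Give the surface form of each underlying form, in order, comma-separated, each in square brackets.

/gepramivi/:
  (1) Final Vowel Lowering: [gepramivi] → [gepramive]
  (2) Apocope: [gepramive] → [gepramiv]
  (3) Final Devoicing: [gepramiv] → [gepramif]
/lekedrifu/:
  (1) Final Vowel Lowering: [lekedrifu] → [lekedrifo]
  (2) Apocope: [lekedrifo] → [lekedrif]
  (3) Final Devoicing: no change — [lekedrif]

[gepramif], [lekedrif]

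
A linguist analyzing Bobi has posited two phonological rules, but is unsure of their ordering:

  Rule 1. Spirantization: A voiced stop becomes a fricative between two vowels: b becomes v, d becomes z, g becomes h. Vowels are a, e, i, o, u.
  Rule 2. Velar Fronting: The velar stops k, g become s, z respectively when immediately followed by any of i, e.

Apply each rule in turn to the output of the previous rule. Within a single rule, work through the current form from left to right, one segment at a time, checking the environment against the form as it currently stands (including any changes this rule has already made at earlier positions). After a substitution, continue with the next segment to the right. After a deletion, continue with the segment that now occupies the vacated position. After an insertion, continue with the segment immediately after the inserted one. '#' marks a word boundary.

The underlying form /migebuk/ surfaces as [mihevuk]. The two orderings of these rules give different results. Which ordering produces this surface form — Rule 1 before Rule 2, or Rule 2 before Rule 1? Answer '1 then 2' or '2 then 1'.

1 then 2

Order 1 then 2:
  1 Spirantization: [migebuk] → [mihevuk]
  2 Velar Fronting: no change — [mihevuk]
  result: [mihevuk]
Order 2 then 1:
  2 Velar Fronting: [migebuk] → [mizebuk]
  1 Spirantization: [mizebuk] → [mizevuk]
  result: [mizevuk]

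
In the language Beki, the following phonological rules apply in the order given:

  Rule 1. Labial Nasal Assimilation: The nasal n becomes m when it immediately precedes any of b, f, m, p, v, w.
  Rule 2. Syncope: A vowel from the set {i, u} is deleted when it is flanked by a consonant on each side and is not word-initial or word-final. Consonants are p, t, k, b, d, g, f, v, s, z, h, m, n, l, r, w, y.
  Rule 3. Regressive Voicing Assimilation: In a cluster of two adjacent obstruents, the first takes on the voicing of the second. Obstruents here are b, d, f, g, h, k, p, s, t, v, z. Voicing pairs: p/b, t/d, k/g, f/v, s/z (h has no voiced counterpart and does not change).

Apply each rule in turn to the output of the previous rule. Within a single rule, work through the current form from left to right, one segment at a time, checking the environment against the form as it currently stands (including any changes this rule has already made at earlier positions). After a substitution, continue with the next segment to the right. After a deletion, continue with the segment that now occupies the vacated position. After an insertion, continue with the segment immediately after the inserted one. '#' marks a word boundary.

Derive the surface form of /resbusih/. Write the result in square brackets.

Rule 1 Labial Nasal Assimilation: no change — [resbusih]
Rule 2 Syncope: [resbusih] → [resbsh]
Rule 3 Regressive Voicing Assimilation: [resbsh] → [rezpsh]

[rezpsh]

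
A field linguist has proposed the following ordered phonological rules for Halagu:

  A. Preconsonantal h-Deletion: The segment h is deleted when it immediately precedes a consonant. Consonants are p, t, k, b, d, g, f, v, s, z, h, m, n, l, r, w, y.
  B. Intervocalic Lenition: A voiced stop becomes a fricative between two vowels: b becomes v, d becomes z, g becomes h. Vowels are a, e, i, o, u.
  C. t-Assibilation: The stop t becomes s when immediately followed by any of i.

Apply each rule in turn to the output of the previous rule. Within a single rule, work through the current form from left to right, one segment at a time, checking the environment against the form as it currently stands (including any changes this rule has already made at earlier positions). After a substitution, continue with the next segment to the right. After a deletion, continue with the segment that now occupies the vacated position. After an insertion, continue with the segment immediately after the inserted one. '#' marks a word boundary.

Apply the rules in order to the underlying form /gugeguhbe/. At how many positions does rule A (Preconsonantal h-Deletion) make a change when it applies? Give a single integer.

1

A Preconsonantal h-Deletion: [gugeguhbe] → [gugegube]
B Intervocalic Lenition: [gugegube] → [guhehuve]
C t-Assibilation: no change — [guhehuve]
Rule A changed 1 position(s).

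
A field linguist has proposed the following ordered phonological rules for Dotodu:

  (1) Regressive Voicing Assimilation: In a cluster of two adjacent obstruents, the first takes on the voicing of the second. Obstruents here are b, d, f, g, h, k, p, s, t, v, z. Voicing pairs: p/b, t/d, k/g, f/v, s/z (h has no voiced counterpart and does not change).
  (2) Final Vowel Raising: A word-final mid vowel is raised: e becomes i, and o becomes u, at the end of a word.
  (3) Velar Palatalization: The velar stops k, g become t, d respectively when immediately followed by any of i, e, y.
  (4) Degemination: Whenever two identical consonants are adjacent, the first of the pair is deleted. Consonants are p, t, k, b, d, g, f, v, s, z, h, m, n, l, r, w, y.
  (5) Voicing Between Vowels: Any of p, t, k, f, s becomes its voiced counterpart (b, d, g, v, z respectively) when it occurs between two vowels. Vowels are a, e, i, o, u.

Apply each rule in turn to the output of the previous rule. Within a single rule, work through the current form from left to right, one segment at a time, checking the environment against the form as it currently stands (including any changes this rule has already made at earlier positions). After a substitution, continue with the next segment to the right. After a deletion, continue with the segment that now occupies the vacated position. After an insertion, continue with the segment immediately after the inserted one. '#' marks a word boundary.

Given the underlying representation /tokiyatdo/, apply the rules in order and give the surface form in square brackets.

(1) Regressive Voicing Assimilation: [tokiyatdo] → [tokiyaddo]
(2) Final Vowel Raising: [tokiyaddo] → [tokiyaddu]
(3) Velar Palatalization: [tokiyaddu] → [totiyaddu]
(4) Degemination: [totiyaddu] → [totiyadu]
(5) Voicing Between Vowels: [totiyadu] → [todiyadu]

[todiyadu]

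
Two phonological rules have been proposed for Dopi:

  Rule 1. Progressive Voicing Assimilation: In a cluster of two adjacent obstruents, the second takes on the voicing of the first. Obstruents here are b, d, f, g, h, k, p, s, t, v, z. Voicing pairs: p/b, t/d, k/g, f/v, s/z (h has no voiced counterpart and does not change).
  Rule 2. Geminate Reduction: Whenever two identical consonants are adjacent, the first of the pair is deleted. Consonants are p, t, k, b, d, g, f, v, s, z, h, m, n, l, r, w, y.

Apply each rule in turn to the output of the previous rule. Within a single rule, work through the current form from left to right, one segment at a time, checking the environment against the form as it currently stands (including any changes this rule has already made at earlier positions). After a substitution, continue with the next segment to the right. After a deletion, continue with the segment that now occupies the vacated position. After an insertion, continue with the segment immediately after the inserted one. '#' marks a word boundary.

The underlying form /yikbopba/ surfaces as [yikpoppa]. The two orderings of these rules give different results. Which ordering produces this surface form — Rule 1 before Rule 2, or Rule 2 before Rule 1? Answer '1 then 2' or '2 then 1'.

2 then 1

Order 1 then 2:
  1 Progressive Voicing Assimilation: [yikbopba] → [yikpoppa]
  2 Geminate Reduction: [yikpoppa] → [yikpopa]
  result: [yikpopa]
Order 2 then 1:
  2 Geminate Reduction: no change — [yikbopba]
  1 Progressive Voicing Assimilation: [yikbopba] → [yikpoppa]
  result: [yikpoppa]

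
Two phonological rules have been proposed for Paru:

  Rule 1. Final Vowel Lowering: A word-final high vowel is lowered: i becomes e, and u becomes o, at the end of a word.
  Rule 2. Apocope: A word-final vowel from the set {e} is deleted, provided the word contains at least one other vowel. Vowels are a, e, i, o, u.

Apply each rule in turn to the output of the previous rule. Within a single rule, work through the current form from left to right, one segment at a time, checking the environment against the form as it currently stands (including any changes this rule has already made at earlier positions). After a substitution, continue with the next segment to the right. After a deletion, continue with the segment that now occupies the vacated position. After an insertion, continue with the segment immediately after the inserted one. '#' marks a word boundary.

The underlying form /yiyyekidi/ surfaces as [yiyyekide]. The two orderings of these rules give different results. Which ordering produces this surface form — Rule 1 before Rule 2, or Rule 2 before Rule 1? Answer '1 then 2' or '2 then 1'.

Order 1 then 2:
  1 Final Vowel Lowering: [yiyyekidi] → [yiyyekide]
  2 Apocope: [yiyyekide] → [yiyyekid]
  result: [yiyyekid]
Order 2 then 1:
  2 Apocope: no change — [yiyyekidi]
  1 Final Vowel Lowering: [yiyyekidi] → [yiyyekide]
  result: [yiyyekide]

2 then 1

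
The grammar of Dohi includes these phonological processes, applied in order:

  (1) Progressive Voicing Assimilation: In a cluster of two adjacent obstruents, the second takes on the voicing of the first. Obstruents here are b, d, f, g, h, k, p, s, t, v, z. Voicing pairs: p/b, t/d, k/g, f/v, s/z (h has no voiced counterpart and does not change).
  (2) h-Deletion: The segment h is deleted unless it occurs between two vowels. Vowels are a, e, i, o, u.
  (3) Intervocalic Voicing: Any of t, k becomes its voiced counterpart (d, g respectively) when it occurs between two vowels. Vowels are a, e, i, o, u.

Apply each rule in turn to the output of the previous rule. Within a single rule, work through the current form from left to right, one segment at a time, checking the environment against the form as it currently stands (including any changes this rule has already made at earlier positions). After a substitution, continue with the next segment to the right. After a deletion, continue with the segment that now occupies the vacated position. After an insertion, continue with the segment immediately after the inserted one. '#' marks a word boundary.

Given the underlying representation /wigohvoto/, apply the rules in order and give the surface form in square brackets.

(1) Progressive Voicing Assimilation: [wigohvoto] → [wigohfoto]
(2) h-Deletion: [wigohfoto] → [wigofoto]
(3) Intervocalic Voicing: [wigofoto] → [wigofodo]

[wigofodo]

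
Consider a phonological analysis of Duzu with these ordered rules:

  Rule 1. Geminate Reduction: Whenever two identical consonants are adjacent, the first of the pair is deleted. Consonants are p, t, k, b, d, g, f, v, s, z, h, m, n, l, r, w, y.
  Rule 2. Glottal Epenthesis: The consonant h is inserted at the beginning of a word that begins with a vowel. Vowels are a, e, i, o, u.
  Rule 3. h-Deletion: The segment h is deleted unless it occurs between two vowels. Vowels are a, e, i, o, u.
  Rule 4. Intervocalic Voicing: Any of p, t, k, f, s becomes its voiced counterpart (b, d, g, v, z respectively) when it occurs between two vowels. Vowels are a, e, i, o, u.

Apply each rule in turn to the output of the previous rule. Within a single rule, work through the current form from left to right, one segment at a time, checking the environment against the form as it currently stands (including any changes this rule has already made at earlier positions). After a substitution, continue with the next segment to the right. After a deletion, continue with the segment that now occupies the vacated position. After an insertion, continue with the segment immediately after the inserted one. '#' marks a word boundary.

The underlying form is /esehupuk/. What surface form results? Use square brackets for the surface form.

Rule 1 Geminate Reduction: no change — [esehupuk]
Rule 2 Glottal Epenthesis: [esehupuk] → [hesehupuk]
Rule 3 h-Deletion: [hesehupuk] → [esehupuk]
Rule 4 Intervocalic Voicing: [esehupuk] → [ezehubuk]

[ezehubuk]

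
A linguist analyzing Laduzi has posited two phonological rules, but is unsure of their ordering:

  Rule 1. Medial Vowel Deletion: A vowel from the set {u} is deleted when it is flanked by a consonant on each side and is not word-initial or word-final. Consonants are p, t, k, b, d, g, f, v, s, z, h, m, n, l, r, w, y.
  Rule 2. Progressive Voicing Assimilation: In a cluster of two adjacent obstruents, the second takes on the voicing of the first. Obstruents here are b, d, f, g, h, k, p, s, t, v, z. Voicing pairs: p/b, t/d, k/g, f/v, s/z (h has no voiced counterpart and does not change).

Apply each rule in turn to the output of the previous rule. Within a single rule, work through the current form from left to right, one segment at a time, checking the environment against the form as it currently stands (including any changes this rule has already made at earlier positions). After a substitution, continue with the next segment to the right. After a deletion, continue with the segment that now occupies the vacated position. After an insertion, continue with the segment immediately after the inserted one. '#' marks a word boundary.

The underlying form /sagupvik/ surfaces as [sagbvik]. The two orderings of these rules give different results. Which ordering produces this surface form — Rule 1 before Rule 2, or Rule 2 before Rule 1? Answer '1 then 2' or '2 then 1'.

Order 1 then 2:
  1 Medial Vowel Deletion: [sagupvik] → [sagpvik]
  2 Progressive Voicing Assimilation: [sagpvik] → [sagbvik]
  result: [sagbvik]
Order 2 then 1:
  2 Progressive Voicing Assimilation: [sagupvik] → [sagupfik]
  1 Medial Vowel Deletion: [sagupfik] → [sagpfik]
  result: [sagpfik]

1 then 2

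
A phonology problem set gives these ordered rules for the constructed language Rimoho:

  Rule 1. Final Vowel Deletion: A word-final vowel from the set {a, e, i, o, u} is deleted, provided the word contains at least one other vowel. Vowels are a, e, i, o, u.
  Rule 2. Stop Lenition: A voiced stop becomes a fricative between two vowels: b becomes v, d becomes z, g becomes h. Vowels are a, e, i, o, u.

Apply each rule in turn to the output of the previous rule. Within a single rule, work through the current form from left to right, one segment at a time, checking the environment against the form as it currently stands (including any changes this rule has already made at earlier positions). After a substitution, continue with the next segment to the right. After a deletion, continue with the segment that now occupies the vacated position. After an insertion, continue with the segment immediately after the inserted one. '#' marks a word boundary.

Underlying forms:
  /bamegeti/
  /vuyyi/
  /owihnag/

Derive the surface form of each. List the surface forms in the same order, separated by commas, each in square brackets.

[bamehet], [vuyy], [owihnag]

/bamegeti/:
  Rule 1 Final Vowel Deletion: [bamegeti] → [bameget]
  Rule 2 Stop Lenition: [bameget] → [bamehet]
/vuyyi/:
  Rule 1 Final Vowel Deletion: [vuyyi] → [vuyy]
  Rule 2 Stop Lenition: no change — [vuyy]
/owihnag/:
  Rule 1 Final Vowel Deletion: no change — [owihnag]
  Rule 2 Stop Lenition: no change — [owihnag]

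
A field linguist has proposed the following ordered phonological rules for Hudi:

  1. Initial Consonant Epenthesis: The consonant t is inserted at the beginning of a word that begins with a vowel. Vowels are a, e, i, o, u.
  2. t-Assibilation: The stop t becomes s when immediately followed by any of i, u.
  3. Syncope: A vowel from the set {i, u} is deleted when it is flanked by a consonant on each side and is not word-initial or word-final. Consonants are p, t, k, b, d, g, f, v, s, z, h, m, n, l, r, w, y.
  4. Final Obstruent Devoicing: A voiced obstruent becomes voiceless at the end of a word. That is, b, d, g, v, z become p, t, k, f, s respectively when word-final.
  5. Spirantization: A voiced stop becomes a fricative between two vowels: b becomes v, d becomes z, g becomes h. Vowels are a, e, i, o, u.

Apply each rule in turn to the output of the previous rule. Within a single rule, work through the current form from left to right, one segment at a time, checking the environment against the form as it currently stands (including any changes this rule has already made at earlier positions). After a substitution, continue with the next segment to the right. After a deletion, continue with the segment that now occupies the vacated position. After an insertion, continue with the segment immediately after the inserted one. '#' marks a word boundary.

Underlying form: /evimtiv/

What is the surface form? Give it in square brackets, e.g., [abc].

1 Initial Consonant Epenthesis: [evimtiv] → [tevimtiv]
2 t-Assibilation: [tevimtiv] → [tevimsiv]
3 Syncope: [tevimsiv] → [tevmsv]
4 Final Obstruent Devoicing: [tevmsv] → [tevmsf]
5 Spirantization: no change — [tevmsf]

[tevmsf]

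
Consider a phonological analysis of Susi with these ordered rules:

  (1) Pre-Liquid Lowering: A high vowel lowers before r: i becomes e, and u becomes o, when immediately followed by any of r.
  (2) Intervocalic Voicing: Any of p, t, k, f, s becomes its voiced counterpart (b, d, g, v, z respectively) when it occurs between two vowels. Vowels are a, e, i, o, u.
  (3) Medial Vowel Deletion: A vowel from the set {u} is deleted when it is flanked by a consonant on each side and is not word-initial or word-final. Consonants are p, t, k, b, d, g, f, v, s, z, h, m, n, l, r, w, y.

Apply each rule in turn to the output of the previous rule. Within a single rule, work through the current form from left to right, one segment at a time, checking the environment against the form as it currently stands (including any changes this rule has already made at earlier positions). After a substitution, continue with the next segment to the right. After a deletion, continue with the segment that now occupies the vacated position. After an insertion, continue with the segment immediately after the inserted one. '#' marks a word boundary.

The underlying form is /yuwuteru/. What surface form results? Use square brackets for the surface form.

[ywderu]

(1) Pre-Liquid Lowering: no change — [yuwuteru]
(2) Intervocalic Voicing: [yuwuteru] → [yuwuderu]
(3) Medial Vowel Deletion: [yuwuderu] → [ywderu]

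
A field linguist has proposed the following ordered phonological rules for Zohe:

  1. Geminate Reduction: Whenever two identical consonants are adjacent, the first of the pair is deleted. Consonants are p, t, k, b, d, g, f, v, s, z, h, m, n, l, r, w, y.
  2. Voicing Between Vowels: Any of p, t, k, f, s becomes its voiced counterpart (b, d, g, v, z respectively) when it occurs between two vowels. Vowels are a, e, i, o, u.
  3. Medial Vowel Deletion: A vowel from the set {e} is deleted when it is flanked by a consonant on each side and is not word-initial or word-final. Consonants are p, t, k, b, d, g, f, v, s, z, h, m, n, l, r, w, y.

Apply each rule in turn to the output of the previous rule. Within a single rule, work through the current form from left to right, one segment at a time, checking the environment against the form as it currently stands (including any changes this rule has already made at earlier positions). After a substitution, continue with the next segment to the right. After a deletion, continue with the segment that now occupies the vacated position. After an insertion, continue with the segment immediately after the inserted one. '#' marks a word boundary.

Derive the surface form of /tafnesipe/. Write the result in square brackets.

1 Geminate Reduction: no change — [tafnesipe]
2 Voicing Between Vowels: [tafnesipe] → [tafnezibe]
3 Medial Vowel Deletion: [tafnezibe] → [tafnzibe]

[tafnzibe]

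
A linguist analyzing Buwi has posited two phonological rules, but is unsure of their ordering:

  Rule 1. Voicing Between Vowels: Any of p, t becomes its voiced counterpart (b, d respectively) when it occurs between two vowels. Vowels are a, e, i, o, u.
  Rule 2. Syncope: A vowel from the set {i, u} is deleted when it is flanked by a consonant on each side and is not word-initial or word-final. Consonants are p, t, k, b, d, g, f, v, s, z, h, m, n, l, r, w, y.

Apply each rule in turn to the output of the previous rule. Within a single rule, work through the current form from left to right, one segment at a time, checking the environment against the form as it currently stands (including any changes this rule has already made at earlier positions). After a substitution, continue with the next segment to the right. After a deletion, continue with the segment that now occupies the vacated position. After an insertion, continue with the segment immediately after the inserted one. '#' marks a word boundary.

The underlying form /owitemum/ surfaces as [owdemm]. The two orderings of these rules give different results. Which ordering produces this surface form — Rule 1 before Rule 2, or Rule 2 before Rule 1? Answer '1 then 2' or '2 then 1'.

Order 1 then 2:
  1 Voicing Between Vowels: [owitemum] → [owidemum]
  2 Syncope: [owidemum] → [owdemm]
  result: [owdemm]
Order 2 then 1:
  2 Syncope: [owitemum] → [owtemm]
  1 Voicing Between Vowels: no change — [owtemm]
  result: [owtemm]

1 then 2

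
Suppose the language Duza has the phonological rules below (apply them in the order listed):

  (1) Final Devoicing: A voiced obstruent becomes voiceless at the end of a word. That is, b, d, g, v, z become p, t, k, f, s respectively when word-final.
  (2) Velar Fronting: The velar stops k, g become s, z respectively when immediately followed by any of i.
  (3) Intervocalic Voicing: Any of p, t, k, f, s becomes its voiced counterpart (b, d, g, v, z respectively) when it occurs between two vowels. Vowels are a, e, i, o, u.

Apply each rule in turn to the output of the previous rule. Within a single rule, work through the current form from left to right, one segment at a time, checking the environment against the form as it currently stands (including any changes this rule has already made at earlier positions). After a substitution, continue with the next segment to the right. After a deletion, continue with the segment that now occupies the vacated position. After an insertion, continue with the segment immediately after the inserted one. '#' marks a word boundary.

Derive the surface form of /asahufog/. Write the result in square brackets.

[azahuvok]

(1) Final Devoicing: [asahufog] → [asahufok]
(2) Velar Fronting: no change — [asahufok]
(3) Intervocalic Voicing: [asahufok] → [azahuvok]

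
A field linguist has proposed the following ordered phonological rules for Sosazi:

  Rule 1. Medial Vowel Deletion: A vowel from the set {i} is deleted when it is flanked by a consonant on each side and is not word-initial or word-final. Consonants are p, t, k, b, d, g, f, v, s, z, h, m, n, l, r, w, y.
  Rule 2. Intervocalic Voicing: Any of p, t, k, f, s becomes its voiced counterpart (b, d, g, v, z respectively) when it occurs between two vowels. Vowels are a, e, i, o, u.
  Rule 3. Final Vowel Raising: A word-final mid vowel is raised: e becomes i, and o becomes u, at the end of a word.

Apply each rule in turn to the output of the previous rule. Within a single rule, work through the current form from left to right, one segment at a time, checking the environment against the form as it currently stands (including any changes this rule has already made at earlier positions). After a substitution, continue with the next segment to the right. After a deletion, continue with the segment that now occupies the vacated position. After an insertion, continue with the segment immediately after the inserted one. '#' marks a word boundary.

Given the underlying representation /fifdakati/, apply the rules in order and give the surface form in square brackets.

Rule 1 Medial Vowel Deletion: [fifdakati] → [ffdakati]
Rule 2 Intervocalic Voicing: [ffdakati] → [ffdagadi]
Rule 3 Final Vowel Raising: no change — [ffdagadi]

[ffdagadi]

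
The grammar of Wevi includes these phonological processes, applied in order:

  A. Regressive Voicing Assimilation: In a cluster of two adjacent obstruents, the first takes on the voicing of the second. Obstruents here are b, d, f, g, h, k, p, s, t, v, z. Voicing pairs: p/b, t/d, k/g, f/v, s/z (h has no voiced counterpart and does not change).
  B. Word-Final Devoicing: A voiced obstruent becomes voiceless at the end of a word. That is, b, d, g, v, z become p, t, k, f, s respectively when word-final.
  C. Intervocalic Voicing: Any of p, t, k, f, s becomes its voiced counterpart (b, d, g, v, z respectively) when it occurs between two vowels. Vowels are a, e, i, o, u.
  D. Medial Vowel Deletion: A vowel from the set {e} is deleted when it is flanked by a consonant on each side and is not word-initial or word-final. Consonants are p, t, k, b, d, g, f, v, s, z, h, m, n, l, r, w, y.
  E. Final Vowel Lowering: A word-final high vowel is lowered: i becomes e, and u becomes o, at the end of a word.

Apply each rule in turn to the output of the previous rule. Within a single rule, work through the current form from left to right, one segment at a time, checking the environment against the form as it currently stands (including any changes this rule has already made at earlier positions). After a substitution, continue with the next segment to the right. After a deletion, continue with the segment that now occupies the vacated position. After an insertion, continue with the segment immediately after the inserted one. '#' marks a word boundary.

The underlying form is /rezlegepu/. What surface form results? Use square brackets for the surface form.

A Regressive Voicing Assimilation: no change — [rezlegepu]
B Word-Final Devoicing: no change — [rezlegepu]
C Intervocalic Voicing: [rezlegepu] → [rezlegebu]
D Medial Vowel Deletion: [rezlegebu] → [rzlgbu]
E Final Vowel Lowering: [rzlgbu] → [rzlgbo]

[rzlgbo]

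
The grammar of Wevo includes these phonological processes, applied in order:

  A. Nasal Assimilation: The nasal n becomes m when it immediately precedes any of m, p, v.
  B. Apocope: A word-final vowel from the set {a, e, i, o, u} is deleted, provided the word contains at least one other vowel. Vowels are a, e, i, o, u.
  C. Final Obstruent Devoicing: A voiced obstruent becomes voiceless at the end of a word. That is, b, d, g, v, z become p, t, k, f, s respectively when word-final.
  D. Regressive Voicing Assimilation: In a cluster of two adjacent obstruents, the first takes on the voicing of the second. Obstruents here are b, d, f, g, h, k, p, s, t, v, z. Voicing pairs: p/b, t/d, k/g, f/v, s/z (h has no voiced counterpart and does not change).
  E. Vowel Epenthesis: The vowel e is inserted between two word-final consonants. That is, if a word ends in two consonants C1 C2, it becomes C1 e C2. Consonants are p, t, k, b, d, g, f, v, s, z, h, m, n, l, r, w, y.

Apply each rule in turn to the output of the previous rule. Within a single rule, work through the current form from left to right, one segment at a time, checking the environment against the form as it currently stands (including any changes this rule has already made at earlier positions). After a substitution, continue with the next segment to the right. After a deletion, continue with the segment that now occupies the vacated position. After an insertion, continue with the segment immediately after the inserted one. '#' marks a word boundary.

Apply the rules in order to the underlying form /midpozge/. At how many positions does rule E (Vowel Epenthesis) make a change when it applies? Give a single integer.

A Nasal Assimilation: no change — [midpozge]
B Apocope: [midpozge] → [midpozg]
C Final Obstruent Devoicing: [midpozg] → [midpozk]
D Regressive Voicing Assimilation: [midpozk] → [mitposk]
E Vowel Epenthesis: [mitposk] → [mitposek]
Rule E changed 1 position(s).

1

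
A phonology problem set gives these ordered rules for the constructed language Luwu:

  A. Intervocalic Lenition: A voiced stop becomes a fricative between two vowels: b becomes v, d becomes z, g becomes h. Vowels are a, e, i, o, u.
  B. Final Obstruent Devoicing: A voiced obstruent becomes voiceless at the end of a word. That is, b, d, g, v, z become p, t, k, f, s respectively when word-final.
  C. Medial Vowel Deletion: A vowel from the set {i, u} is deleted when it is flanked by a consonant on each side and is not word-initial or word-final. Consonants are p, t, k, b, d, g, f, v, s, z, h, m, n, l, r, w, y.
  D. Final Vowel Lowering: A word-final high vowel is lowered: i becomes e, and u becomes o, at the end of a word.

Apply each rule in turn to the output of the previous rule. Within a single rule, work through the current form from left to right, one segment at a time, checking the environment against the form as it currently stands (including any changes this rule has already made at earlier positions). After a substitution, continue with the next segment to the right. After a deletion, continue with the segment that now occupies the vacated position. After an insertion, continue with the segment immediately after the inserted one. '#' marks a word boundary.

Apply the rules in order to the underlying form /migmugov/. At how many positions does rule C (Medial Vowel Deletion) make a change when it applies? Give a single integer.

A Intervocalic Lenition: [migmugov] → [migmuhov]
B Final Obstruent Devoicing: [migmuhov] → [migmuhof]
C Medial Vowel Deletion: [migmuhof] → [mgmhof]
D Final Vowel Lowering: no change — [mgmhof]
Rule C changed 2 position(s).

2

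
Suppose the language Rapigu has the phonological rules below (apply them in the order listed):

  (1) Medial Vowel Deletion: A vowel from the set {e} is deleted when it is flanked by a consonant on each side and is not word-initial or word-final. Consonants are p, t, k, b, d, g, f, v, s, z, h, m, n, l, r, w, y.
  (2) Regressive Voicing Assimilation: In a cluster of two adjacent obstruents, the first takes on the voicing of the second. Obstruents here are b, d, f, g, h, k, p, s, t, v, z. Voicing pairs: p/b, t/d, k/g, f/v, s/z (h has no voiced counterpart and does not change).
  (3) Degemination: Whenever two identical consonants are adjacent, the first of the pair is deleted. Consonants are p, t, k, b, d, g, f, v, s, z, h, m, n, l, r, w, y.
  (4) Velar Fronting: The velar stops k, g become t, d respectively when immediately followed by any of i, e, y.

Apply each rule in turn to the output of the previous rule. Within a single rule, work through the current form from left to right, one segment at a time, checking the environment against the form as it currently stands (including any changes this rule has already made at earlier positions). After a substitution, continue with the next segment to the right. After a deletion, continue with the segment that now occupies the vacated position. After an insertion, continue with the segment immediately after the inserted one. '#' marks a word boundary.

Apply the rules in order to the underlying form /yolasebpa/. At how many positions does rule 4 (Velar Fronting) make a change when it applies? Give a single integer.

(1) Medial Vowel Deletion: [yolasebpa] → [yolasbpa]
(2) Regressive Voicing Assimilation: [yolasbpa] → [yolazppa]
(3) Degemination: [yolazppa] → [yolazpa]
(4) Velar Fronting: no change — [yolazpa]
Rule 4 changed 0 position(s).

0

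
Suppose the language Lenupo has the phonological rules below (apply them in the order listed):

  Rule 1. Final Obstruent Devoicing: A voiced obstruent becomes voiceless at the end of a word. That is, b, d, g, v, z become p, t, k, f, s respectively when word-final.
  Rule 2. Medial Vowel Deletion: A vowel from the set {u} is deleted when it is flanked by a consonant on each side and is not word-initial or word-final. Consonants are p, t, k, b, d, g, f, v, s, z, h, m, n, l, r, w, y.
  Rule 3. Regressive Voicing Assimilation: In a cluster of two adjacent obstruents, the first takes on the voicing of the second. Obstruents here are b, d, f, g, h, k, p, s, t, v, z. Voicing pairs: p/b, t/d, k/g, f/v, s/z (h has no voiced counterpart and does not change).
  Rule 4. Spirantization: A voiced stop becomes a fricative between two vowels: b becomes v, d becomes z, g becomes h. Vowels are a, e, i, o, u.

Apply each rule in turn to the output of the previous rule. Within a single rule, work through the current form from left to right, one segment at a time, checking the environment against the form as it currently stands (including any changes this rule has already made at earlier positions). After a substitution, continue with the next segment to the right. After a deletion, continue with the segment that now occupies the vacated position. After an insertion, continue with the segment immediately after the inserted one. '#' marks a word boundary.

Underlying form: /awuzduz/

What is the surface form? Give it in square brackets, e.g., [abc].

[awzts]

Rule 1 Final Obstruent Devoicing: [awuzduz] → [awuzdus]
Rule 2 Medial Vowel Deletion: [awuzdus] → [awzds]
Rule 3 Regressive Voicing Assimilation: [awzds] → [awzts]
Rule 4 Spirantization: no change — [awzts]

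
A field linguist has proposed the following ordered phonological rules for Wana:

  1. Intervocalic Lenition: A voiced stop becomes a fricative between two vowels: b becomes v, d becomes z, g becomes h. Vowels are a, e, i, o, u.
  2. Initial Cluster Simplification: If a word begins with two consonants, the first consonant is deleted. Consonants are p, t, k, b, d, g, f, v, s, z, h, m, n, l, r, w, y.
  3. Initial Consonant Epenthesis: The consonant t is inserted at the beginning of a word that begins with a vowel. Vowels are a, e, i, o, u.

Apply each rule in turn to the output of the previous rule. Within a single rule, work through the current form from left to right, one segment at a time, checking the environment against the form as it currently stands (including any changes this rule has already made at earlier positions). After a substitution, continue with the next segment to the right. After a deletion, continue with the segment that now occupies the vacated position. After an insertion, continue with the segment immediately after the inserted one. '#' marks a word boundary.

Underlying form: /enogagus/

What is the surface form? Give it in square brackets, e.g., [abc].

1 Intervocalic Lenition: [enogagus] → [enohahus]
2 Initial Cluster Simplification: no change — [enohahus]
3 Initial Consonant Epenthesis: [enohahus] → [tenohahus]

[tenohahus]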